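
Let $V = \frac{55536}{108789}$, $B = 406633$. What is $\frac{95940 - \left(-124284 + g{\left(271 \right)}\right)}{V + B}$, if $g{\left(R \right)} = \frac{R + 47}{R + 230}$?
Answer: $\frac{1333655302426}{2462540415497} \approx 0.54158$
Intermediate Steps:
$g{\left(R \right)} = \frac{47 + R}{230 + R}$
$V = \frac{18512}{36263}$ ($V = 55536 \cdot \frac{1}{108789} = \frac{18512}{36263} \approx 0.51049$)
$\frac{95940 - \left(-124284 + g{\left(271 \right)}\right)}{V + B} = \frac{95940 + \left(124284 - \frac{47 + 271}{230 + 271}\right)}{\frac{18512}{36263} + 406633} = \frac{95940 + \left(124284 - \frac{1}{501} \cdot 318\right)}{\frac{14745750991}{36263}} = \left(95940 + \left(124284 - \frac{1}{501} \cdot 318\right)\right) \frac{36263}{14745750991} = \left(95940 + \left(124284 - \frac{106}{167}\right)\right) \frac{36263}{14745750991} = \left(95940 + \frac{20755322}{167}\right) \frac{36263}{14745750991} = \frac{36777302}{167} \cdot \frac{36263}{14745750991} = \frac{1333655302426}{2462540415497}$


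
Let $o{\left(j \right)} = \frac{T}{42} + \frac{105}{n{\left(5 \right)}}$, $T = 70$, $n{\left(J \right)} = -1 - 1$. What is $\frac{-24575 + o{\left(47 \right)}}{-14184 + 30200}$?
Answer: $- \frac{147755}{96096} \approx -1.5376$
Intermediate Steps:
$n{\left(J \right)} = -2$
$o{\left(j \right)} = - \frac{305}{6}$ ($o{\left(j \right)} = \frac{70}{42} + \frac{105}{-2} = 70 \cdot \frac{1}{42} + 105 \left(- \frac{1}{2}\right) = \frac{5}{3} - \frac{105}{2} = - \frac{305}{6}$)
$\frac{-24575 + o{\left(47 \right)}}{-14184 + 30200} = \frac{-24575 - \frac{305}{6}}{-14184 + 30200} = - \frac{147755}{6 \cdot 16016} = \left(- \frac{147755}{6}\right) \frac{1}{16016} = - \frac{147755}{96096}$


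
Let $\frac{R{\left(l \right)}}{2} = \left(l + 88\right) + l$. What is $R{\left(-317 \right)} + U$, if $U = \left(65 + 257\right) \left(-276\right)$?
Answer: $-89964$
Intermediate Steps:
$R{\left(l \right)} = 176 + 4 l$ ($R{\left(l \right)} = 2 \left(\left(l + 88\right) + l\right) = 2 \left(\left(88 + l\right) + l\right) = 2 \left(88 + 2 l\right) = 176 + 4 l$)
$U = -88872$ ($U = 322 \left(-276\right) = -88872$)
$R{\left(-317 \right)} + U = \left(176 + 4 \left(-317\right)\right) - 88872 = \left(176 - 1268\right) - 88872 = -1092 - 88872 = -89964$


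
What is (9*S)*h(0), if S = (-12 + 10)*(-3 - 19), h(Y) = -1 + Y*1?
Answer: -396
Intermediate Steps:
h(Y) = -1 + Y
S = 44 (S = -2*(-22) = 44)
(9*S)*h(0) = (9*44)*(-1 + 0) = 396*(-1) = -396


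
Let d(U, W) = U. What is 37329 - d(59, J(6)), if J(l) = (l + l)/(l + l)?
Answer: 37270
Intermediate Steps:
J(l) = 1 (J(l) = (2*l)/((2*l)) = (2*l)*(1/(2*l)) = 1)
37329 - d(59, J(6)) = 37329 - 1*59 = 37329 - 59 = 37270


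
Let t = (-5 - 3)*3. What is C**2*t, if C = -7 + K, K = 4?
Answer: -216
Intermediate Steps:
C = -3 (C = -7 + 4 = -3)
t = -24 (t = -8*3 = -24)
C**2*t = (-3)**2*(-24) = 9*(-24) = -216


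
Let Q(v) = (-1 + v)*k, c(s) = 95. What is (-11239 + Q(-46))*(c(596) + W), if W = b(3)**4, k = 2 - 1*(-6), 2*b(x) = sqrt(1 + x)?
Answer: -1115040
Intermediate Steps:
b(x) = sqrt(1 + x)/2
k = 8 (k = 2 + 6 = 8)
Q(v) = -8 + 8*v (Q(v) = (-1 + v)*8 = -8 + 8*v)
W = 1 (W = (sqrt(1 + 3)/2)**4 = (sqrt(4)/2)**4 = ((1/2)*2)**4 = 1**4 = 1)
(-11239 + Q(-46))*(c(596) + W) = (-11239 + (-8 + 8*(-46)))*(95 + 1) = (-11239 + (-8 - 368))*96 = (-11239 - 376)*96 = -11615*96 = -1115040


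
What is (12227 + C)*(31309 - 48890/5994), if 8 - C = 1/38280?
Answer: 10983953730008443/28681290 ≈ 3.8297e+8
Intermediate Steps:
C = 306239/38280 (C = 8 - 1/38280 = 306239/38280 ≈ 8.0000)
(12227 + C)*(31309 - 48890/5994) = (12227 + 306239/38280)*(31309 - 48890/5994) = 468355799*(31309 - 48890*1/5994)/38280 = 468355799*(31309 - 24445/2997)/38280 = (468355799/38280)*(93808628/2997) = 10983953730008443/28681290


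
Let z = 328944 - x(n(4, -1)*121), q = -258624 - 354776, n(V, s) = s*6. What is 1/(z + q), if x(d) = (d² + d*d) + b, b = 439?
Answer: -1/1339047 ≈ -7.4680e-7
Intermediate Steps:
n(V, s) = 6*s
q = -613400
x(d) = 439 + 2*d² (x(d) = (d² + d*d) + 439 = (d² + d²) + 439 = 2*d² + 439 = 439 + 2*d²)
z = -725647 (z = 328944 - (439 + 2*((6*(-1))*121)²) = 328944 - (439 + 2*(-6*121)²) = 328944 - (439 + 2*(-726)²) = 328944 - (439 + 2*527076) = 328944 - (439 + 1054152) = 328944 - 1*1054591 = 328944 - 1054591 = -725647)
1/(z + q) = 1/(-725647 - 613400) = 1/(-1339047) = -1/1339047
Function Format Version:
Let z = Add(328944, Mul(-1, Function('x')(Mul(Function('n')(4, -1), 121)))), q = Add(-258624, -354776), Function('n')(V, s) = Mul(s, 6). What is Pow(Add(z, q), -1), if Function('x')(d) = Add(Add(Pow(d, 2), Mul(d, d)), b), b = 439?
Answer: Rational(-1, 1339047) ≈ -7.4680e-7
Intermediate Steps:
Function('n')(V, s) = Mul(6, s)
q = -613400
Function('x')(d) = Add(439, Mul(2, Pow(d, 2))) (Function('x')(d) = Add(Add(Pow(d, 2), Mul(d, d)), 439) = Add(Add(Pow(d, 2), Pow(d, 2)), 439) = Add(Mul(2, Pow(d, 2)), 439) = Add(439, Mul(2, Pow(d, 2))))
z = -725647 (z = Add(328944, Mul(-1, Add(439, Mul(2, Pow(Mul(Mul(6, -1), 121), 2))))) = Add(328944, Mul(-1, Add(439, Mul(2, Pow(Mul(-6, 121), 2))))) = Add(328944, Mul(-1, Add(439, Mul(2, Pow(-726, 2))))) = Add(328944, Mul(-1, Add(439, Mul(2, 527076)))) = Add(328944, Mul(-1, Add(439, 1054152))) = Add(328944, Mul(-1, 1054591)) = Add(328944, -1054591) = -725647)
Pow(Add(z, q), -1) = Pow(Add(-725647, -613400), -1) = Pow(-1339047, -1) = Rational(-1, 1339047)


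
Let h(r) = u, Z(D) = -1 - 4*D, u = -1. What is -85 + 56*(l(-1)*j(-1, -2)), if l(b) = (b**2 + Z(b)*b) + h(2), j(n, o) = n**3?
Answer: 83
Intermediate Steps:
Z(D) = -1 - 4*D
h(r) = -1
l(b) = -1 + b**2 + b*(-1 - 4*b) (l(b) = (b**2 + (-1 - 4*b)*b) - 1 = (b**2 + b*(-1 - 4*b)) - 1 = -1 + b**2 + b*(-1 - 4*b))
-85 + 56*(l(-1)*j(-1, -2)) = -85 + 56*((-1 - 1*(-1) - 3*(-1)**2)*(-1)**3) = -85 + 56*((-1 + 1 - 3*1)*(-1)) = -85 + 56*((-1 + 1 - 3)*(-1)) = -85 + 56*(-3*(-1)) = -85 + 56*3 = -85 + 168 = 83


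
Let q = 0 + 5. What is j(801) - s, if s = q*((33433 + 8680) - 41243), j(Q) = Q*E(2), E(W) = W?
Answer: -2748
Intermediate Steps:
q = 5
j(Q) = 2*Q (j(Q) = Q*2 = 2*Q)
s = 4350 (s = 5*((33433 + 8680) - 41243) = 5*(42113 - 41243) = 5*870 = 4350)
j(801) - s = 2*801 - 1*4350 = 1602 - 4350 = -2748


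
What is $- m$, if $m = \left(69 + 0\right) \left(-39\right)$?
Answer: $2691$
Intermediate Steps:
$m = -2691$ ($m = 69 \left(-39\right) = -2691$)
$- m = \left(-1\right) \left(-2691\right) = 2691$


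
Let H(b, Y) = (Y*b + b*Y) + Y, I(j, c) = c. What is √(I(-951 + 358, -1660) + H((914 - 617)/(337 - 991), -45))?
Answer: I*√19771510/109 ≈ 40.794*I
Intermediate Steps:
H(b, Y) = Y + 2*Y*b (H(b, Y) = (Y*b + Y*b) + Y = 2*Y*b + Y = Y + 2*Y*b)
√(I(-951 + 358, -1660) + H((914 - 617)/(337 - 991), -45)) = √(-1660 - 45*(1 + 2*((914 - 617)/(337 - 991)))) = √(-1660 - 45*(1 + 2*(297/(-654)))) = √(-1660 - 45*(1 + 2*(297*(-1/654)))) = √(-1660 - 45*(1 + 2*(-99/218))) = √(-1660 - 45*(1 - 99/109)) = √(-1660 - 45*10/109) = √(-1660 - 450/109) = √(-181390/109) = I*√19771510/109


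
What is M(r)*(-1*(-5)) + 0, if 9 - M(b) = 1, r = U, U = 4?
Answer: 40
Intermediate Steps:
r = 4
M(b) = 8 (M(b) = 9 - 1*1 = 9 - 1 = 8)
M(r)*(-1*(-5)) + 0 = 8*(-1*(-5)) + 0 = 8*5 + 0 = 40 + 0 = 40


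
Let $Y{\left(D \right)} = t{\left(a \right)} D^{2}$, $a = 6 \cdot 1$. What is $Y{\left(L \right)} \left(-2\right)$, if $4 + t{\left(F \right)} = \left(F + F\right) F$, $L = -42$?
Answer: $-239904$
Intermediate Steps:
$a = 6$
$t{\left(F \right)} = -4 + 2 F^{2}$ ($t{\left(F \right)} = -4 + \left(F + F\right) F = -4 + 2 F F = -4 + 2 F^{2}$)
$Y{\left(D \right)} = 68 D^{2}$ ($Y{\left(D \right)} = \left(-4 + 2 \cdot 6^{2}\right) D^{2} = \left(-4 + 2 \cdot 36\right) D^{2} = \left(-4 + 72\right) D^{2} = 68 D^{2}$)
$Y{\left(L \right)} \left(-2\right) = 68 \left(-42\right)^{2} \left(-2\right) = 68 \cdot 1764 \left(-2\right) = 119952 \left(-2\right) = -239904$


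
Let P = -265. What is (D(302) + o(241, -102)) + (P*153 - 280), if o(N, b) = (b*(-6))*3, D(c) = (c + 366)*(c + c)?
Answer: 364483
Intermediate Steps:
D(c) = 2*c*(366 + c) (D(c) = (366 + c)*(2*c) = 2*c*(366 + c))
o(N, b) = -18*b (o(N, b) = -6*b*3 = -18*b)
(D(302) + o(241, -102)) + (P*153 - 280) = (2*302*(366 + 302) - 18*(-102)) + (-265*153 - 280) = (2*302*668 + 1836) + (-40545 - 280) = (403472 + 1836) - 40825 = 405308 - 40825 = 364483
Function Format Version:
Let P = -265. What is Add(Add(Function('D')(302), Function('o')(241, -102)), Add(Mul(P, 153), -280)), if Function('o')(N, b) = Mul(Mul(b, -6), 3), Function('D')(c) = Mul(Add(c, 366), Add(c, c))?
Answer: 364483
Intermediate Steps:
Function('D')(c) = Mul(2, c, Add(366, c)) (Function('D')(c) = Mul(Add(366, c), Mul(2, c)) = Mul(2, c, Add(366, c)))
Function('o')(N, b) = Mul(-18, b) (Function('o')(N, b) = Mul(Mul(-6, b), 3) = Mul(-18, b))
Add(Add(Function('D')(302), Function('o')(241, -102)), Add(Mul(P, 153), -280)) = Add(Add(Mul(2, 302, Add(366, 302)), Mul(-18, -102)), Add(Mul(-265, 153), -280)) = Add(Add(Mul(2, 302, 668), 1836), Add(-40545, -280)) = Add(Add(403472, 1836), -40825) = Add(405308, -40825) = 364483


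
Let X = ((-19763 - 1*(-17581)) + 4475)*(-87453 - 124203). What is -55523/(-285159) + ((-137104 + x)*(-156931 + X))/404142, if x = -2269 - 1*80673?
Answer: 1692400334489704384/6402484921 ≈ 2.6433e+8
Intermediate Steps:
x = -82942 (x = -2269 - 80673 = -82942)
X = -485327208 (X = ((-19763 + 17581) + 4475)*(-211656) = (-2182 + 4475)*(-211656) = 2293*(-211656) = -485327208)
-55523/(-285159) + ((-137104 + x)*(-156931 + X))/404142 = -55523/(-285159) + ((-137104 - 82942)*(-156931 - 485327208))/404142 = -55523*(-1/285159) - 220046*(-485484139)*(1/404142) = 55523/285159 + 106828842850394*(1/404142) = 55523/285159 + 53414421425197/202071 = 1692400334489704384/6402484921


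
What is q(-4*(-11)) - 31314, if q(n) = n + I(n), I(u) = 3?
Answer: -31267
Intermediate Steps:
q(n) = 3 + n (q(n) = n + 3 = 3 + n)
q(-4*(-11)) - 31314 = (3 - 4*(-11)) - 31314 = (3 + 44) - 31314 = 47 - 31314 = -31267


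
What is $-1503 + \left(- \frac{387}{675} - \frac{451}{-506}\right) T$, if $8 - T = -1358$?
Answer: $- \frac{1843424}{1725} \approx -1068.7$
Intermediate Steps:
$T = 1366$ ($T = 8 - -1358 = 8 + 1358 = 1366$)
$-1503 + \left(- \frac{387}{675} - \frac{451}{-506}\right) T = -1503 + \left(- \frac{387}{675} - \frac{451}{-506}\right) 1366 = -1503 + \left(\left(-387\right) \frac{1}{675} - - \frac{41}{46}\right) 1366 = -1503 + \left(- \frac{43}{75} + \frac{41}{46}\right) 1366 = -1503 + \frac{1097}{3450} \cdot 1366 = -1503 + \frac{749251}{1725} = - \frac{1843424}{1725}$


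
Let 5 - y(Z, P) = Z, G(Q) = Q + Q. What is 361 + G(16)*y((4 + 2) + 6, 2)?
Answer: 137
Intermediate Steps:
G(Q) = 2*Q
y(Z, P) = 5 - Z
361 + G(16)*y((4 + 2) + 6, 2) = 361 + (2*16)*(5 - ((4 + 2) + 6)) = 361 + 32*(5 - (6 + 6)) = 361 + 32*(5 - 1*12) = 361 + 32*(5 - 12) = 361 + 32*(-7) = 361 - 224 = 137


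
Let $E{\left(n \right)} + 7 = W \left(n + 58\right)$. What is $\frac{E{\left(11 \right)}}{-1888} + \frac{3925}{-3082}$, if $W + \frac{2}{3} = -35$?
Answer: $\frac{24497}{727352} \approx 0.03368$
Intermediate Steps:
$W = - \frac{107}{3}$ ($W = - \frac{2}{3} - 35 = - \frac{107}{3} \approx -35.667$)
$E{\left(n \right)} = - \frac{6227}{3} - \frac{107 n}{3}$ ($E{\left(n \right)} = -7 - \frac{107 \left(n + 58\right)}{3} = -7 - \frac{107 \left(58 + n\right)}{3} = -7 - \left(\frac{6206}{3} + \frac{107 n}{3}\right) = - \frac{6227}{3} - \frac{107 n}{3}$)
$\frac{E{\left(11 \right)}}{-1888} + \frac{3925}{-3082} = \frac{- \frac{6227}{3} - \frac{1177}{3}}{-1888} + \frac{3925}{-3082} = \left(- \frac{6227}{3} - \frac{1177}{3}\right) \left(- \frac{1}{1888}\right) + 3925 \left(- \frac{1}{3082}\right) = \left(-2468\right) \left(- \frac{1}{1888}\right) - \frac{3925}{3082} = \frac{617}{472} - \frac{3925}{3082} = \frac{24497}{727352}$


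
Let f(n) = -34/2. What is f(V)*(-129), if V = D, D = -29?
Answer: 2193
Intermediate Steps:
V = -29
f(n) = -17 (f(n) = -34*½ = -17)
f(V)*(-129) = -17*(-129) = 2193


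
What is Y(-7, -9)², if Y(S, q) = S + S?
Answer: 196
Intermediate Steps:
Y(S, q) = 2*S
Y(-7, -9)² = (2*(-7))² = (-14)² = 196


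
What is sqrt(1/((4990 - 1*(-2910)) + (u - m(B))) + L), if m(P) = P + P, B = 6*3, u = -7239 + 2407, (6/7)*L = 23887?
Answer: sqrt(576433638078)/4548 ≈ 166.94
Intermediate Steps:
L = 167209/6 (L = (7/6)*23887 = 167209/6 ≈ 27868.)
u = -4832
B = 18
m(P) = 2*P
sqrt(1/((4990 - 1*(-2910)) + (u - m(B))) + L) = sqrt(1/((4990 - 1*(-2910)) + (-4832 - 2*18)) + 167209/6) = sqrt(1/((4990 + 2910) + (-4832 - 1*36)) + 167209/6) = sqrt(1/(7900 + (-4832 - 36)) + 167209/6) = sqrt(1/(7900 - 4868) + 167209/6) = sqrt(1/3032 + 167209/6) = sqrt(253488847/9096) = sqrt(576433638078)/4548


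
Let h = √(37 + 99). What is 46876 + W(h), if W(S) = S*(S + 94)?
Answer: 47012 + 188*√34 ≈ 48108.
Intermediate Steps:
h = 2*√34 (h = √136 = 2*√34 ≈ 11.662)
W(S) = S*(94 + S)
46876 + W(h) = 46876 + (2*√34)*(94 + 2*√34) = 46876 + 2*√34*(94 + 2*√34)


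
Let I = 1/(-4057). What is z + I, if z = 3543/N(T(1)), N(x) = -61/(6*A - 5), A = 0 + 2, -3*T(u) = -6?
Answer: -100617718/247477 ≈ -406.57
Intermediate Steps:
T(u) = 2 (T(u) = -⅓*(-6) = 2)
A = 2
N(x) = -61/7 (N(x) = -61/(6*2 - 5) = -61/(12 - 5) = -61/7)
I = -1/4057 ≈ -0.00024649
z = -24801/61 (z = 3543/(-61/7) = 3543*(-7/61) = -24801/61 ≈ -406.57)
z + I = -24801/61 - 1/4057 = -100617718/247477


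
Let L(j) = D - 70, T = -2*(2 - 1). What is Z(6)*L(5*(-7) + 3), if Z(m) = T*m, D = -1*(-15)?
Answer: 660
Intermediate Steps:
D = 15
T = -2 (T = -2*1 = -2)
L(j) = -55 (L(j) = 15 - 70 = -55)
Z(m) = -2*m
Z(6)*L(5*(-7) + 3) = -2*6*(-55) = -12*(-55) = 660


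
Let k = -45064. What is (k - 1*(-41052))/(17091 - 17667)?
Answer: 1003/144 ≈ 6.9653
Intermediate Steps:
(k - 1*(-41052))/(17091 - 17667) = (-45064 - 1*(-41052))/(17091 - 17667) = (-45064 + 41052)/(-576) = -4012*(-1/576) = 1003/144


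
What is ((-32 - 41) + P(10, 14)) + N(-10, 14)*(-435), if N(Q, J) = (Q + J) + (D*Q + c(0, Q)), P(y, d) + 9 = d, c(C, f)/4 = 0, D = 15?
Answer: 63442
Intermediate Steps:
c(C, f) = 0 (c(C, f) = 4*0 = 0)
P(y, d) = -9 + d
N(Q, J) = J + 16*Q (N(Q, J) = (Q + J) + (15*Q + 0) = (J + Q) + 15*Q = J + 16*Q)
((-32 - 41) + P(10, 14)) + N(-10, 14)*(-435) = ((-32 - 41) + (-9 + 14)) + (14 + 16*(-10))*(-435) = (-73 + 5) + (14 - 160)*(-435) = -68 - 146*(-435) = -68 + 63510 = 63442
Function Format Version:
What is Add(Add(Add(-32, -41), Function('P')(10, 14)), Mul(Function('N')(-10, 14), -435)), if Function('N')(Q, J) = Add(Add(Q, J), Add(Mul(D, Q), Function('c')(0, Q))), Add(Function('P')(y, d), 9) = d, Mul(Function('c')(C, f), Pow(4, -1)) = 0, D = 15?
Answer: 63442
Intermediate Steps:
Function('c')(C, f) = 0 (Function('c')(C, f) = Mul(4, 0) = 0)
Function('P')(y, d) = Add(-9, d)
Function('N')(Q, J) = Add(J, Mul(16, Q)) (Function('N')(Q, J) = Add(Add(Q, J), Add(Mul(15, Q), 0)) = Add(Add(J, Q), Mul(15, Q)) = Add(J, Mul(16, Q)))
Add(Add(Add(-32, -41), Function('P')(10, 14)), Mul(Function('N')(-10, 14), -435)) = Add(Add(Add(-32, -41), Add(-9, 14)), Mul(Add(14, Mul(16, -10)), -435)) = Add(Add(-73, 5), Mul(Add(14, -160), -435)) = Add(-68, Mul(-146, -435)) = Add(-68, 63510) = 63442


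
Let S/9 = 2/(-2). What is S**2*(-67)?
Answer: -5427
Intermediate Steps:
S = -9 (S = 9*(2/(-2)) = 9*(2*(-1/2)) = 9*(-1) = -9)
S**2*(-67) = (-9)**2*(-67) = 81*(-67) = -5427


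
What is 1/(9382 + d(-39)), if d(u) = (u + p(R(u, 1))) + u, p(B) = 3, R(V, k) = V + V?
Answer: 1/9307 ≈ 0.00010745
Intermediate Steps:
R(V, k) = 2*V
d(u) = 3 + 2*u (d(u) = (u + 3) + u = (3 + u) + u = 3 + 2*u)
1/(9382 + d(-39)) = 1/(9382 + (3 + 2*(-39))) = 1/(9382 + (3 - 78)) = 1/(9382 - 75) = 1/9307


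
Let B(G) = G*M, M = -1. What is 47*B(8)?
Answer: -376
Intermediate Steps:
B(G) = -G (B(G) = G*(-1) = -G)
47*B(8) = 47*(-1*8) = 47*(-8) = -376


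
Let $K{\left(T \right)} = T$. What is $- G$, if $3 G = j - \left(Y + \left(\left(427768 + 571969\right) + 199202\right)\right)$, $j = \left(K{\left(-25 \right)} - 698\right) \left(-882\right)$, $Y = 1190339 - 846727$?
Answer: $\frac{904865}{3} \approx 3.0162 \cdot 10^{5}$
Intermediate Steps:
$Y = 343612$ ($Y = 1190339 - 846727 = 343612$)
$j = 637686$ ($j = \left(-25 - 698\right) \left(-882\right) = \left(-723\right) \left(-882\right) = 637686$)
$G = - \frac{904865}{3}$ ($G = \frac{637686 - \left(343612 + \left(\left(427768 + 571969\right) + 199202\right)\right)}{3} = \frac{637686 - \left(343612 + \left(999737 + 199202\right)\right)}{3} = \frac{637686 - \left(343612 + 1198939\right)}{3} = \frac{637686 - 1542551}{3} = \frac{1}{3} \left(-904865\right) = - \frac{904865}{3} \approx -3.0162 \cdot 10^{5}$)
$- G = \left(-1\right) \left(- \frac{904865}{3}\right) = \frac{904865}{3}$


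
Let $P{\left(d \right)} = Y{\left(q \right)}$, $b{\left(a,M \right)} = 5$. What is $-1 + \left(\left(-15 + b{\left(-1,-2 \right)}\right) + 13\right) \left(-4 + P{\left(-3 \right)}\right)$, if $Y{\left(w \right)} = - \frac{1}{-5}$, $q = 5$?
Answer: $- \frac{62}{5} \approx -12.4$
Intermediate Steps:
$Y{\left(w \right)} = \frac{1}{5}$ ($Y{\left(w \right)} = \left(-1\right) \left(- \frac{1}{5}\right) = \frac{1}{5}$)
$P{\left(d \right)} = \frac{1}{5}$
$-1 + \left(\left(-15 + b{\left(-1,-2 \right)}\right) + 13\right) \left(-4 + P{\left(-3 \right)}\right) = -1 + \left(\left(-15 + 5\right) + 13\right) \left(-4 + \frac{1}{5}\right) = -1 + \left(-10 + 13\right) \left(- \frac{19}{5}\right) = -1 + 3 \left(- \frac{19}{5}\right) = -1 - \frac{57}{5} = - \frac{62}{5}$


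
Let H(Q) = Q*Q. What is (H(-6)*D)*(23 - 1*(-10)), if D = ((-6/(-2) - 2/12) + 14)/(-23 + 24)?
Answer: 19998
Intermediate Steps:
H(Q) = Q**2
D = 101/6 (D = ((-6*(-1/2) - 2*1/12) + 14)/1 = ((3 - 1/6) + 14)*1 = (17/6 + 14)*1 = (101/6)*1 = 101/6 ≈ 16.833)
(H(-6)*D)*(23 - 1*(-10)) = ((-6)**2*(101/6))*(23 - 1*(-10)) = (36*(101/6))*(23 + 10) = 606*33 = 19998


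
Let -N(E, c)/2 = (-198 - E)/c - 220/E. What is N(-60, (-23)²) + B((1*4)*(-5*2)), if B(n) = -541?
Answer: -37799/69 ≈ -547.81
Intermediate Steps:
N(E, c) = 440/E - 2*(-198 - E)/c (N(E, c) = -2*((-198 - E)/c - 220/E) = -2*(-220/E + (-198 - E)/c) = 440/E - 2*(-198 - E)/c)
N(-60, (-23)²) + B((1*4)*(-5*2)) = (396/((-23)²) + 440/(-60) + 2*(-60)/(-23)²) - 541 = (396/529 + 440*(-1/60) + 2*(-60)/529) - 541 = (396*(1/529) - 22/3 + 2*(-60)*(1/529)) - 541 = (396/529 - 22/3 - 120/529) - 541 = -470/69 - 541 = -37799/69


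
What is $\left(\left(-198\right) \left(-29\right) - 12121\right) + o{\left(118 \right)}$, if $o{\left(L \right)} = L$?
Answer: $-6261$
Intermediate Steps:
$\left(\left(-198\right) \left(-29\right) - 12121\right) + o{\left(118 \right)} = \left(\left(-198\right) \left(-29\right) - 12121\right) + 118 = \left(5742 - 12121\right) + 118 = -6379 + 118 = -6261$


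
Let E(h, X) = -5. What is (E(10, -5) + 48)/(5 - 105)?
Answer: -43/100 ≈ -0.43000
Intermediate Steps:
(E(10, -5) + 48)/(5 - 105) = (-5 + 48)/(5 - 105) = 43/(-100) = 43*(-1/100) = -43/100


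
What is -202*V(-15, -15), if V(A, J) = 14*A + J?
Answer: 45450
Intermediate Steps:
V(A, J) = J + 14*A
-202*V(-15, -15) = -202*(-15 + 14*(-15)) = -202*(-15 - 210) = -202*(-225) = 45450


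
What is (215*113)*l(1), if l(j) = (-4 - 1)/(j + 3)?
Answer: -121475/4 ≈ -30369.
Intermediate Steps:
l(j) = -5/(3 + j)
(215*113)*l(1) = (215*113)*(-5/(3 + 1)) = 24295*(-5/4) = -121475/4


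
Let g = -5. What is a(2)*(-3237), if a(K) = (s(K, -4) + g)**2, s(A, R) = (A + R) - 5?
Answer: -466128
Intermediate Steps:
s(A, R) = -5 + A + R
a(K) = (-14 + K)**2 (a(K) = ((-5 + K - 4) - 5)**2 = ((-9 + K) - 5)**2 = (-14 + K)**2)
a(2)*(-3237) = (-14 + 2)**2*(-3237) = (-12)**2*(-3237) = 144*(-3237) = -466128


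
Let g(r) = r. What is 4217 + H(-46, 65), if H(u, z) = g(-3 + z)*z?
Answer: 8247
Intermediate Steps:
H(u, z) = z*(-3 + z) (H(u, z) = (-3 + z)*z = z*(-3 + z))
4217 + H(-46, 65) = 4217 + 65*(-3 + 65) = 4217 + 65*62 = 4217 + 4030 = 8247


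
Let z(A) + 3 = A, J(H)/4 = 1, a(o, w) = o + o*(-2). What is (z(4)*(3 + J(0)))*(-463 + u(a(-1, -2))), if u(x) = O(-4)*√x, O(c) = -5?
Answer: -3276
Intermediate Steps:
a(o, w) = -o (a(o, w) = o - 2*o = -o)
J(H) = 4 (J(H) = 4*1 = 4)
z(A) = -3 + A
u(x) = -5*√x
(z(4)*(3 + J(0)))*(-463 + u(a(-1, -2))) = ((-3 + 4)*(3 + 4))*(-463 - 5*√1) = (1*7)*(-463 - 5*√1) = 7*(-463 - 5*1) = 7*(-463 - 5) = 7*(-468) = -3276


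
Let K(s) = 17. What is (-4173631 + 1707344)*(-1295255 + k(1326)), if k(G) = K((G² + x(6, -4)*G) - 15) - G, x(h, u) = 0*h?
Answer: 3197698937868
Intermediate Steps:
x(h, u) = 0
k(G) = 17 - G
(-4173631 + 1707344)*(-1295255 + k(1326)) = (-4173631 + 1707344)*(-1295255 + (17 - 1*1326)) = -2466287*(-1295255 + (17 - 1326)) = -2466287*(-1295255 - 1309) = -2466287*(-1296564) = 3197698937868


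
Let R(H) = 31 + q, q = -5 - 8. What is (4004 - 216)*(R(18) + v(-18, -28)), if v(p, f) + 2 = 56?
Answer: 272736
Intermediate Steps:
q = -13
R(H) = 18 (R(H) = 31 - 13 = 18)
v(p, f) = 54 (v(p, f) = -2 + 56 = 54)
(4004 - 216)*(R(18) + v(-18, -28)) = (4004 - 216)*(18 + 54) = 3788*72 = 272736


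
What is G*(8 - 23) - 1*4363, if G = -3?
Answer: -4318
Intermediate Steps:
G*(8 - 23) - 1*4363 = -3*(8 - 23) - 1*4363 = -3*(-15) - 4363 = 45 - 4363 = -4318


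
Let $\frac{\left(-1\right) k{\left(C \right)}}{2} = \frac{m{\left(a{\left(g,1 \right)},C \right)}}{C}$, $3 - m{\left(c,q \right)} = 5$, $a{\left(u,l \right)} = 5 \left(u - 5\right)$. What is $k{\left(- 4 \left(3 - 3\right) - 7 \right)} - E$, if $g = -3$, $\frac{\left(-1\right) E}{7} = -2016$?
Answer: $- \frac{98788}{7} \approx -14113.0$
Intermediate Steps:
$E = 14112$ ($E = \left(-7\right) \left(-2016\right) = 14112$)
$a{\left(u,l \right)} = -25 + 5 u$ ($a{\left(u,l \right)} = 5 \left(-5 + u\right) = -25 + 5 u$)
$m{\left(c,q \right)} = -2$ ($m{\left(c,q \right)} = 3 - 5 = -2$)
$k{\left(C \right)} = \frac{4}{C}$ ($k{\left(C \right)} = - 2 \left(- \frac{2}{C}\right) = \frac{4}{C}$)
$k{\left(- 4 \left(3 - 3\right) - 7 \right)} - E = \frac{4}{- 4 \left(3 - 3\right) - 7} - 14112 = \frac{4}{\left(-4\right) 0 - 7} - 14112 = \frac{4}{0 - 7} - 14112 = \frac{4}{-7} - 14112 = 4 \left(- \frac{1}{7}\right) - 14112 = - \frac{4}{7} - 14112 = - \frac{98788}{7}$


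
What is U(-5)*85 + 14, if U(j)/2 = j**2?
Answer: 4264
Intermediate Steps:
U(j) = 2*j**2
U(-5)*85 + 14 = (2*(-5)**2)*85 + 14 = (2*25)*85 + 14 = 50*85 + 14 = 4250 + 14 = 4264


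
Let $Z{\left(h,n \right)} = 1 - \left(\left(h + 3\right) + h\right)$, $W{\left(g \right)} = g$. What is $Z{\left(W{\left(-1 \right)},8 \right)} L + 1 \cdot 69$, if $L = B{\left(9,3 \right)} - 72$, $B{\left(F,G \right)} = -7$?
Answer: $69$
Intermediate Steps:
$L = -79$ ($L = -7 - 72 = -79$)
$Z{\left(h,n \right)} = -2 - 2 h$ ($Z{\left(h,n \right)} = 1 - \left(\left(3 + h\right) + h\right) = 1 - \left(3 + 2 h\right) = -2 - 2 h$)
$Z{\left(W{\left(-1 \right)},8 \right)} L + 1 \cdot 69 = \left(-2 - -2\right) \left(-79\right) + 1 \cdot 69 = \left(-2 + 2\right) \left(-79\right) + 69 = 0 \left(-79\right) + 69 = 0 + 69 = 69$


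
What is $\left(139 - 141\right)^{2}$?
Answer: $4$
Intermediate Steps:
$\left(139 - 141\right)^{2} = \left(-2\right)^{2} = 4$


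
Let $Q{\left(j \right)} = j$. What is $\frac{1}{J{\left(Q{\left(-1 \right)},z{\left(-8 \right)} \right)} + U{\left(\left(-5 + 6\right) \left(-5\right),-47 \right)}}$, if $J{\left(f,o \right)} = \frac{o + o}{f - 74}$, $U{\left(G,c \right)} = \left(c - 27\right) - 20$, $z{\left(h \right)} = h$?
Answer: $- \frac{75}{7034} \approx -0.010662$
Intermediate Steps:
$U{\left(G,c \right)} = -47 + c$ ($U{\left(G,c \right)} = \left(-27 + c\right) - 20 = -47 + c$)
$J{\left(f,o \right)} = \frac{2 o}{-74 + f}$
$\frac{1}{J{\left(Q{\left(-1 \right)},z{\left(-8 \right)} \right)} + U{\left(\left(-5 + 6\right) \left(-5\right),-47 \right)}} = \frac{1}{2 \left(-8\right) \frac{1}{-74 - 1} - 94} = \frac{1}{2 \left(-8\right) \frac{1}{-75} - 94} = \frac{1}{2 \left(-8\right) \left(- \frac{1}{75}\right) - 94} = \frac{1}{\frac{16}{75} - 94} = \frac{1}{- \frac{7034}{75}} = - \frac{75}{7034}$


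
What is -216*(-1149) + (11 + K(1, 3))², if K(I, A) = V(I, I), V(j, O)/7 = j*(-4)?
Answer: 248473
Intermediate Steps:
V(j, O) = -28*j (V(j, O) = 7*(j*(-4)) = 7*(-4*j) = -28*j)
K(I, A) = -28*I
-216*(-1149) + (11 + K(1, 3))² = -216*(-1149) + (11 - 28*1)² = 248184 + (11 - 28)² = 248184 + (-17)² = 248184 + 289 = 248473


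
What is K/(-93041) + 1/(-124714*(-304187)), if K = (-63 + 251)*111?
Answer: -60896640457891/271510653896326 ≈ -0.22429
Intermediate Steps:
K = 20868 (K = 188*111 = 20868)
K/(-93041) + 1/(-124714*(-304187)) = 20868/(-93041) + 1/(-124714*(-304187)) = 20868*(-1/93041) - 1/124714*(-1/304187) = -20868/93041 + 1/37936377518 = -60896640457891/271510653896326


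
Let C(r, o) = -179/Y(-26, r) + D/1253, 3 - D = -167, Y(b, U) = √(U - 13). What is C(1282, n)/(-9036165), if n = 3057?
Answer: -34/2264462949 + 179*√141/3822297795 ≈ 5.4107e-7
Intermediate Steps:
Y(b, U) = √(-13 + U)
D = 170 (D = 3 - 1*(-167) = 3 + 167 = 170)
C(r, o) = 170/1253 - 179/√(-13 + r) (C(r, o) = -179/√(-13 + r) + 170/1253 = 170/1253 - 179/√(-13 + r))
C(1282, n)/(-9036165) = (170/1253 - 179/√(-13 + 1282))/(-9036165) = (170/1253 - 179*√141/423)*(-1/9036165) = -34/2264462949 + 179*√141/3822297795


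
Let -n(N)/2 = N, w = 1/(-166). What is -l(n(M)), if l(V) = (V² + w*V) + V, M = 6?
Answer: -10962/83 ≈ -132.07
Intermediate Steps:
w = -1/166 ≈ -0.0060241
n(N) = -2*N
l(V) = V² + 165*V/166 (l(V) = (V² - V/166) + V = V² + 165*V/166)
-l(n(M)) = -(-2*6)*(165 + 166*(-2*6))/166 = -(-12)*(165 + 166*(-12))/166 = -(-12)*(165 - 1992)/166 = -(-12)*(-1827)/166 = -1*10962/83 = -10962/83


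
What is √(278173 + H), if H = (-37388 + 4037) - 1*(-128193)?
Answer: √373015 ≈ 610.75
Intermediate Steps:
H = 94842 (H = -33351 + 128193 = 94842)
√(278173 + H) = √(278173 + 94842) = √373015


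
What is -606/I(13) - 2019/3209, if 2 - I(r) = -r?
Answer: -658313/16045 ≈ -41.029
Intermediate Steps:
I(r) = 2 + r (I(r) = 2 - (-1)*r = 2 + r)
-606/I(13) - 2019/3209 = -606/(2 + 13) - 2019/3209 = -606/15 - 2019*1/3209 = -606*1/15 - 2019/3209 = -202/5 - 2019/3209 = -658313/16045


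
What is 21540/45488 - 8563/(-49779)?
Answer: 365438351/566086788 ≈ 0.64555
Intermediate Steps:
21540/45488 - 8563/(-49779) = 21540*(1/45488) - 8563*(-1/49779) = 5385/11372 + 8563/49779 = 365438351/566086788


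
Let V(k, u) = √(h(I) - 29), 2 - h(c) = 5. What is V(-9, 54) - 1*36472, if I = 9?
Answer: -36472 + 4*I*√2 ≈ -36472.0 + 5.6569*I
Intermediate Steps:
h(c) = -3 (h(c) = 2 - 1*5 = 2 - 5 = -3)
V(k, u) = 4*I*√2 (V(k, u) = √(-3 - 29) = √(-32) = 4*I*√2)
V(-9, 54) - 1*36472 = 4*I*√2 - 1*36472 = 4*I*√2 - 36472 = -36472 + 4*I*√2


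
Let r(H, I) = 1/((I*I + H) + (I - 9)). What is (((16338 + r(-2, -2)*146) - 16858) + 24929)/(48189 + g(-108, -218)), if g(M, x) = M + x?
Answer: 9545/18729 ≈ 0.50964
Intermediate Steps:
r(H, I) = 1/(-9 + H + I + I²) (r(H, I) = 1/((I² + H) + (-9 + I)) = 1/((H + I²) + (-9 + I)) = 1/(-9 + H + I + I²))
(((16338 + r(-2, -2)*146) - 16858) + 24929)/(48189 + g(-108, -218)) = (((16338 + 146/(-9 - 2 - 2 + (-2)²)) - 16858) + 24929)/(48189 + (-108 - 218)) = (((16338 + 146/(-9 - 2 - 2 + 4)) - 16858) + 24929)/(48189 - 326) = (((16338 + 146/(-9)) - 16858) + 24929)/47863 = (((16338 - ⅑*146) - 16858) + 24929)*(1/47863) = (((16338 - 146/9) - 16858) + 24929)*(1/47863) = ((146896/9 - 16858) + 24929)*(1/47863) = (-4826/9 + 24929)*(1/47863) = (219535/9)*(1/47863) = 9545/18729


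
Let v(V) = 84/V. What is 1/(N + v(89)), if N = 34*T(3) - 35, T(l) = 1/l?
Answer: -267/6067 ≈ -0.044009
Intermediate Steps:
N = -71/3 (N = 34/3 - 35 = -71/3 ≈ -23.667)
1/(N + v(89)) = 1/(-71/3 + 84/89) = 1/(-6067/267) = -267/6067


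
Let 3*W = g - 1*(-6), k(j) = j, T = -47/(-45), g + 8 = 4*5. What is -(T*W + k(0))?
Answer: -94/15 ≈ -6.2667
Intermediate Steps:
g = 12 (g = -8 + 4*5 = -8 + 20 = 12)
T = 47/45 (T = -47*(-1/45) = 47/45 ≈ 1.0444)
W = 6 (W = (12 - 1*(-6))/3 = (12 + 6)/3 = (⅓)*18 = 6)
-(T*W + k(0)) = -((47/45)*6 + 0) = -(94/15 + 0) = -1*94/15 = -94/15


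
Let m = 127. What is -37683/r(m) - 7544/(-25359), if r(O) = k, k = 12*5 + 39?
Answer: -106095149/278949 ≈ -380.34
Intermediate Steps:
k = 99 (k = 60 + 39 = 99)
r(O) = 99
-37683/r(m) - 7544/(-25359) = -37683/99 - 7544/(-25359) = -37683*1/99 - 7544*(-1/25359) = -4187/11 + 7544/25359 = -106095149/278949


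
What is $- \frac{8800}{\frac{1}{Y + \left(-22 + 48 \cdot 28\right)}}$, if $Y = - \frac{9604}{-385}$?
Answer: $-11853120$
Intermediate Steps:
$Y = \frac{1372}{55}$ ($Y = \left(-9604\right) \left(- \frac{1}{385}\right) = \frac{1372}{55} \approx 24.945$)
$- \frac{8800}{\frac{1}{Y + \left(-22 + 48 \cdot 28\right)}} = - \frac{8800}{\frac{1}{\frac{1372}{55} + \left(-22 + 48 \cdot 28\right)}} = - \frac{8800}{\frac{1}{\frac{1372}{55} + \left(-22 + 1344\right)}} = - \frac{8800}{\frac{1}{\frac{1372}{55} + 1322}} = - \frac{8800}{\frac{1}{\frac{74082}{55}}} = - \frac{8800}{\frac{55}{74082}} = \left(-8800\right) \frac{74082}{55} = -11853120$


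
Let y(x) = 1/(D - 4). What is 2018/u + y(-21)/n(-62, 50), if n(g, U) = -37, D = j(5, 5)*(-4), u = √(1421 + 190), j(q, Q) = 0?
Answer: 1/148 + 2018*√179/537 ≈ 50.284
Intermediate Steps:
u = 3*√179 (u = √1611 = 3*√179 ≈ 40.137)
D = 0 (D = 0*(-4) = 0)
y(x) = -¼ (y(x) = 1/(0 - 4) = 1/(-4) = -¼)
2018/u + y(-21)/n(-62, 50) = 2018/((3*√179)) - ¼/(-37) = 2018*(√179/537) - ¼*(-1/37) = 2018*√179/537 + 1/148 = 1/148 + 2018*√179/537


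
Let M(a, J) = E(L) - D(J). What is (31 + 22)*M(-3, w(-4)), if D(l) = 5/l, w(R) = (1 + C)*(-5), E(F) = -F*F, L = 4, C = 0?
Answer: -795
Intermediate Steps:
E(F) = -F²
w(R) = -5 (w(R) = (1 + 0)*(-5) = 1*(-5) = -5)
M(a, J) = -16 - 5/J (M(a, J) = -1*4² - 5/J = -1*16 - 5/J = -16 - 5/J)
(31 + 22)*M(-3, w(-4)) = (31 + 22)*(-16 - 5/(-5)) = 53*(-16 - 5*(-⅕)) = 53*(-16 + 1) = 53*(-15) = -795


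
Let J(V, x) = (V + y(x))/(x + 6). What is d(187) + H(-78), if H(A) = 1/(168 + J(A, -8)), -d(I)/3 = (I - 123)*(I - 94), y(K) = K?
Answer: -3767615/211 ≈ -17856.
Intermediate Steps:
d(I) = -3*(-123 + I)*(-94 + I) (d(I) = -3*(I - 123)*(I - 94) = -3*(-123 + I)*(-94 + I))
J(V, x) = (V + x)/(6 + x) (J(V, x) = (V + x)/(x + 6) = (V + x)/(6 + x))
H(A) = 1/(172 - A/2) (H(A) = 1/(168 + (A - 8)/(6 - 8)) = 1/(168 + (-8 + A)/(-2)) = 1/(168 - (-8 + A)/2) = 1/(168 + (4 - A/2)) = 1/(172 - A/2))
d(187) + H(-78) = (-34686 - 3*187**2 + 651*187) + 2/(344 - 1*(-78)) = (-34686 - 3*34969 + 121737) + 2/(344 + 78) = (-34686 - 104907 + 121737) + 2/422 = -17856 + 2*(1/422) = -17856 + 1/211 = -3767615/211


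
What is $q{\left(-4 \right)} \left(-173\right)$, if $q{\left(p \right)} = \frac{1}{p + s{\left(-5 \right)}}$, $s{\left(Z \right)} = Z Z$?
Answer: $- \frac{173}{21} \approx -8.2381$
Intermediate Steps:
$s{\left(Z \right)} = Z^{2}$
$q{\left(p \right)} = \frac{1}{25 + p}$ ($q{\left(p \right)} = \frac{1}{p + \left(-5\right)^{2}} = \frac{1}{p + 25} = \frac{1}{25 + p}$)
$q{\left(-4 \right)} \left(-173\right) = \frac{1}{25 - 4} \left(-173\right) = \frac{1}{21} \left(-173\right) = - \frac{173}{21}$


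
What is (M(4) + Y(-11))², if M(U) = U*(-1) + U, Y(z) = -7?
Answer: 49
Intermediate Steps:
M(U) = 0 (M(U) = -U + U = 0)
(M(4) + Y(-11))² = (0 - 7)² = (-7)² = 49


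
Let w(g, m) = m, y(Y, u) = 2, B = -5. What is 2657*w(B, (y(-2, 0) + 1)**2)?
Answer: 23913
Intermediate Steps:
2657*w(B, (y(-2, 0) + 1)**2) = 2657*(2 + 1)**2 = 2657*3**2 = 2657*9 = 23913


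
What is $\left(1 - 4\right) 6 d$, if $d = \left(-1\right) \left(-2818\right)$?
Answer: $-50724$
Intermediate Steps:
$d = 2818$
$\left(1 - 4\right) 6 d = \left(1 - 4\right) 6 \cdot 2818 = \left(-3\right) 6 \cdot 2818 = \left(-18\right) 2818 = -50724$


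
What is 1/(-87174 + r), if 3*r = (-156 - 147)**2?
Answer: -1/56571 ≈ -1.7677e-5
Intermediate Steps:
r = 30603 (r = (-156 - 147)**2/3 = (1/3)*(-303)**2 = (1/3)*91809 = 30603)
1/(-87174 + r) = 1/(-87174 + 30603) = 1/(-56571) = -1/56571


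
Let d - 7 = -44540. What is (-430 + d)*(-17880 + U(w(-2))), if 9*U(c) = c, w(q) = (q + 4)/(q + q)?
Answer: 14470936883/18 ≈ 8.0394e+8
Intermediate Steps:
d = -44533 (d = 7 - 44540 = -44533)
w(q) = (4 + q)/(2*q) (w(q) = (4 + q)/((2*q)) = (4 + q)*(1/(2*q)) = (4 + q)/(2*q))
U(c) = c/9
(-430 + d)*(-17880 + U(w(-2))) = (-430 - 44533)*(-17880 + ((½)*(4 - 2)/(-2))/9) = -44963*(-17880 + ((½)*(-½)*2)/9) = -44963*(-17880 + (⅑)*(-½)) = -44963*(-17880 - 1/18) = -44963*(-321841/18) = 14470936883/18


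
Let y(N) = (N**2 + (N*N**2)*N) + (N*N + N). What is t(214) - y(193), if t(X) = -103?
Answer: -1387562795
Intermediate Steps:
y(N) = N + N**4 + 2*N**2 (y(N) = (N**2 + N**3*N) + (N**2 + N) = (N**2 + N**4) + (N + N**2) = N + N**4 + 2*N**2)
t(214) - y(193) = -103 - 193*(1 + 193**3 + 2*193) = -103 - 193*(1 + 7189057 + 386) = -103 - 193*7189444 = -103 - 1*1387562692 = -103 - 1387562692 = -1387562795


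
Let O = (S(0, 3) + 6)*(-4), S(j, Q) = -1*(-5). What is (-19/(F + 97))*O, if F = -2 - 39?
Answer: 209/14 ≈ 14.929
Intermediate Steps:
S(j, Q) = 5
F = -41
O = -44 (O = (5 + 6)*(-4) = 11*(-4) = -44)
(-19/(F + 97))*O = (-19/(-41 + 97))*(-44) = (-19/56)*(-44) = ((1/56)*(-19))*(-44) = -19/56*(-44) = 209/14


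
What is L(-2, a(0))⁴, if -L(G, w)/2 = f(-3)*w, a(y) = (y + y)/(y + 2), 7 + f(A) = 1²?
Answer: 0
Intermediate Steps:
f(A) = -6 (f(A) = -7 + 1² = -7 + 1 = -6)
a(y) = 2*y/(2 + y) (a(y) = (2*y)/(2 + y) = 2*y/(2 + y))
L(G, w) = 12*w (L(G, w) = -(-12)*w = 12*w)
L(-2, a(0))⁴ = (12*(2*0/(2 + 0)))⁴ = (12*(2*0/2))⁴ = (12*(2*0*(½)))⁴ = (12*0)⁴ = 0⁴ = 0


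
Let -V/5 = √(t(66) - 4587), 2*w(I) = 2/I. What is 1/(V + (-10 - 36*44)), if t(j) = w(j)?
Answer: -105204/175263701 + 5*I*√19980906/175263701 ≈ -0.00060026 + 0.00012752*I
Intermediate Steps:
w(I) = 1/I (w(I) = (2/I)/2 = 1/I)
t(j) = 1/j
V = -5*I*√19980906/66 (V = -5*√(1/66 - 4587) = -5*I*√19980906/66 ≈ -338.64*I)
1/(V + (-10 - 36*44)) = 1/(-5*I*√19980906/66 + (-10 - 36*44)) = 1/(-5*I*√19980906/66 + (-10 - 1584)) = 1/(-5*I*√19980906/66 - 1594) = 1/(-1594 - 5*I*√19980906/66)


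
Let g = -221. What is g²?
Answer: 48841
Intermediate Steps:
g² = (-221)² = 48841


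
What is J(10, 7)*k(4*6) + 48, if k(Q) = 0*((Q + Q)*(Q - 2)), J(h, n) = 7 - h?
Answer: 48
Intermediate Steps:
k(Q) = 0 (k(Q) = 0*((2*Q)*(-2 + Q)) = 0*(2*Q*(-2 + Q)) = 0)
J(10, 7)*k(4*6) + 48 = (7 - 1*10)*0 + 48 = (7 - 10)*0 + 48 = -3*0 + 48 = 0 + 48 = 48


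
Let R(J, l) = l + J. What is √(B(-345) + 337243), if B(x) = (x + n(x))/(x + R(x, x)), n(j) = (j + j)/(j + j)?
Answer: √40140387635/345 ≈ 580.73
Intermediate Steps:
R(J, l) = J + l
n(j) = 1 (n(j) = (2*j)/((2*j)) = (2*j)*(1/(2*j)) = 1)
B(x) = (1 + x)/(3*x) (B(x) = (x + 1)/(x + (x + x)) = (1 + x)/(x + 2*x) = (1 + x)/((3*x)) = (1 + x)*(1/(3*x)) = (1 + x)/(3*x))
√(B(-345) + 337243) = √((⅓)*(1 - 345)/(-345) + 337243) = √((⅓)*(-1/345)*(-344) + 337243) = √(344/1035 + 337243) = √(349046849/1035) = √40140387635/345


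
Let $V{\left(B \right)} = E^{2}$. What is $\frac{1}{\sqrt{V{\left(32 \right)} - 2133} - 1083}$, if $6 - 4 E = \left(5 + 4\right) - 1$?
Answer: $- \frac{228}{247373} - \frac{2 i \sqrt{8531}}{4700087} \approx -0.00092169 - 3.9303 \cdot 10^{-5} i$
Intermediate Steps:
$E = - \frac{1}{2}$ ($E = \frac{3}{2} - \frac{\left(5 + 4\right) - 1}{4} = \frac{3}{2} - \frac{9 - 1}{4} = \frac{3}{2} - 2 = - \frac{1}{2} \approx -0.5$)
$V{\left(B \right)} = \frac{1}{4}$ ($V{\left(B \right)} = \left(- \frac{1}{2}\right)^{2} = \frac{1}{4}$)
$\frac{1}{\sqrt{V{\left(32 \right)} - 2133} - 1083} = \frac{1}{\sqrt{\frac{1}{4} - 2133} - 1083} = \frac{1}{\sqrt{- \frac{8531}{4}} - 1083} = \frac{1}{\frac{i \sqrt{8531}}{2} - 1083} = \frac{1}{-1083 + \frac{i \sqrt{8531}}{2}}$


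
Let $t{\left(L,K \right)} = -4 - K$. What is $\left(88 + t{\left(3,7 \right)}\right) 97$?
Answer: $7469$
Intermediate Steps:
$\left(88 + t{\left(3,7 \right)}\right) 97 = \left(88 - 11\right) 97 = 77 \cdot 97 = 7469$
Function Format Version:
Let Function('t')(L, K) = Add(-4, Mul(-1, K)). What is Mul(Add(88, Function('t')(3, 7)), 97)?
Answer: 7469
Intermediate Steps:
Mul(Add(88, Function('t')(3, 7)), 97) = Mul(Add(88, Add(-4, Mul(-1, 7))), 97) = Mul(Add(88, Add(-4, -7)), 97) = Mul(Add(88, -11), 97) = Mul(77, 97) = 7469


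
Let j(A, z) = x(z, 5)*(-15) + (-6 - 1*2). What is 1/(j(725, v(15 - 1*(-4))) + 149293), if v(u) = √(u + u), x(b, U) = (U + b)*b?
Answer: 29743/4423187495 + 3*√38/884637499 ≈ 6.7452e-6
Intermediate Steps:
x(b, U) = b*(U + b)
v(u) = √2*√u (v(u) = √(2*u) = √2*√u)
j(A, z) = -8 - 15*z*(5 + z) (j(A, z) = (z*(5 + z))*(-15) + (-6 - 1*2) = -15*z*(5 + z) + (-6 - 2) = -15*z*(5 + z) - 8 = -8 - 15*z*(5 + z))
1/(j(725, v(15 - 1*(-4))) + 149293) = 1/((-8 - 15*√2*√(15 - 1*(-4))*(5 + √2*√(15 - 1*(-4)))) + 149293) = 1/((-8 - 15*√2*√(15 + 4)*(5 + √2*√(15 + 4))) + 149293) = 1/((-8 - 15*√2*√19*(5 + √2*√19)) + 149293) = 1/((-8 - 15*√38*(5 + √38)) + 149293) = 1/(149285 - 15*√38*(5 + √38))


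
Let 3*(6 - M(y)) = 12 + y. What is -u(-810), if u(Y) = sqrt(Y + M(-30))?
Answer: -I*sqrt(798) ≈ -28.249*I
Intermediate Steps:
M(y) = 2 - y/3 (M(y) = 6 - (12 + y)/3 = 6 + (-4 - y/3) = 2 - y/3)
u(Y) = sqrt(12 + Y) (u(Y) = sqrt(Y + (2 - 1/3*(-30))) = sqrt(Y + (2 + 10)) = sqrt(Y + 12) = sqrt(12 + Y))
-u(-810) = -sqrt(12 - 810) = -sqrt(-798) = -I*sqrt(798)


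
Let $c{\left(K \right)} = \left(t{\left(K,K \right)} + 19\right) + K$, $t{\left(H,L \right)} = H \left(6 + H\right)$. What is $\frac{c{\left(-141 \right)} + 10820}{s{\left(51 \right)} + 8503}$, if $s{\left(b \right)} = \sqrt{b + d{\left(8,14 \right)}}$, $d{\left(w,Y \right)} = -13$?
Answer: $\frac{252819699}{72300971} - \frac{29733 \sqrt{38}}{72300971} \approx 3.4942$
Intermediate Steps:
$s{\left(b \right)} = \sqrt{-13 + b}$ ($s{\left(b \right)} = \sqrt{b - 13} = \sqrt{-13 + b}$)
$c{\left(K \right)} = 19 + K + K \left(6 + K\right)$ ($c{\left(K \right)} = \left(K \left(6 + K\right) + 19\right) + K = \left(19 + K \left(6 + K\right)\right) + K = 19 + K + K \left(6 + K\right)$)
$\frac{c{\left(-141 \right)} + 10820}{s{\left(51 \right)} + 8503} = \frac{\left(19 - 141 - 141 \left(6 - 141\right)\right) + 10820}{\sqrt{-13 + 51} + 8503} = \frac{\left(19 - 141 - -19035\right) + 10820}{\sqrt{38} + 8503} = \frac{\left(19 - 141 + 19035\right) + 10820}{8503 + \sqrt{38}} = \frac{18913 + 10820}{8503 + \sqrt{38}} = \frac{29733}{8503 + \sqrt{38}}$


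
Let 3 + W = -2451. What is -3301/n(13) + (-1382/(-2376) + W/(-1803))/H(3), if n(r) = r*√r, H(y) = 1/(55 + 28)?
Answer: 115127225/713988 - 3301*√13/169 ≈ 90.820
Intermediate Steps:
H(y) = 1/83
W = -2454 (W = -3 - 2451 = -2454)
n(r) = r^(3/2)
-3301/n(13) + (-1382/(-2376) + W/(-1803))/H(3) = -3301*√13/169 + (-1382/(-2376) - 2454/(-1803))/(1/83) = -3301*√13/169 + (-1382*(-1/2376) - 2454*(-1/1803))*83 = -3301*√13/169 + (691/1188 + 818/601)*83 = -3301*√13/169 + (1387075/713988)*83 = -3301*√13/169 + 115127225/713988 = 115127225/713988 - 3301*√13/169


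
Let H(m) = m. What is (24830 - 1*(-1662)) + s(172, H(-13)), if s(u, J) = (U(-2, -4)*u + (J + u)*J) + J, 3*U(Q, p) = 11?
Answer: 75128/3 ≈ 25043.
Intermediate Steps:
U(Q, p) = 11/3 (U(Q, p) = (⅓)*11 = 11/3)
s(u, J) = J + 11*u/3 + J*(J + u) (s(u, J) = (11*u/3 + (J + u)*J) + J = (11*u/3 + J*(J + u)) + J = J + 11*u/3 + J*(J + u))
(24830 - 1*(-1662)) + s(172, H(-13)) = (24830 - 1*(-1662)) + (-13 + (-13)² + (11/3)*172 - 13*172) = (24830 + 1662) + (-13 + 169 + 1892/3 - 2236) = 26492 - 4348/3 = 75128/3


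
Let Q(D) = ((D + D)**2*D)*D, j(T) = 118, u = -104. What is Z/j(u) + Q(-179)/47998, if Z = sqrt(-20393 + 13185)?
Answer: 2053251362/23999 + I*sqrt(1802)/59 ≈ 85556.0 + 0.71949*I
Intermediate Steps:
Z = 2*I*sqrt(1802) (Z = sqrt(-7208) = 2*I*sqrt(1802) ≈ 84.9*I)
Q(D) = 4*D**4 (Q(D) = ((2*D)**2*D)*D = ((4*D**2)*D)*D = (4*D**3)*D = 4*D**4)
Z/j(u) + Q(-179)/47998 = (2*I*sqrt(1802))/118 + (4*(-179)**4)/47998 = (2*I*sqrt(1802))*(1/118) + (4*1026625681)*(1/47998) = I*sqrt(1802)/59 + 4106502724*(1/47998) = I*sqrt(1802)/59 + 2053251362/23999 = 2053251362/23999 + I*sqrt(1802)/59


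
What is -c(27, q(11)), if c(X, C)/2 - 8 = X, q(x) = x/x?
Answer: -70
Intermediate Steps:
q(x) = 1
c(X, C) = 16 + 2*X
-c(27, q(11)) = -(16 + 2*27) = -(16 + 54) = -1*70 = -70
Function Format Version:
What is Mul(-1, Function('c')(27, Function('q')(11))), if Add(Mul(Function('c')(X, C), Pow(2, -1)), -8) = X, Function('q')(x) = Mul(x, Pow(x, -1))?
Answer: -70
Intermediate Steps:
Function('q')(x) = 1
Function('c')(X, C) = Add(16, Mul(2, X))
Mul(-1, Function('c')(27, Function('q')(11))) = Mul(-1, Add(16, Mul(2, 27))) = Mul(-1, Add(16, 54)) = Mul(-1, 70) = -70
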